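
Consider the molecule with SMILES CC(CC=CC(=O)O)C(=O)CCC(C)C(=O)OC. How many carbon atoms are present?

13

Count every carbon token in the SMILES (each C, including those in ring-closure positions and inside branches).
Carbon count: 13.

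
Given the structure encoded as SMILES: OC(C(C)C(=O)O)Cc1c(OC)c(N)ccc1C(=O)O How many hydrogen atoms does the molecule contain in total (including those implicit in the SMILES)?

17

Walk through each heavy atom and fill implicit hydrogens from standard valence (C 4, N 3, O 2, S 2, halogen 1); for lowercase aromatic atoms, an aromatic c carries 1 H when it has two neighbours and 0 H with three, and aromatic n carries 0 H:
  atom 1: O, bond orders sum to 1 (valence 2) → 1 H
  atom 2: C, bond orders sum to 3 (valence 4) → 1 H
  atom 3: C, bond orders sum to 3 (valence 4) → 1 H
  atom 4: C, bond orders sum to 1 (valence 4) → 3 H
  atom 5: C, bond orders sum to 4 (valence 4) → 0 H
  atom 6: O, bond orders sum to 2 (valence 2) → 0 H
  atom 7: O, bond orders sum to 1 (valence 2) → 1 H
  atom 8: C, bond orders sum to 2 (valence 4) → 2 H
  atom 9: aromatic c, 3 neighbours → 0 H
  atom 10: aromatic c, 3 neighbours → 0 H
  atom 11: O, bond orders sum to 2 (valence 2) → 0 H
  atom 12: C, bond orders sum to 1 (valence 4) → 3 H
  atom 13: aromatic c, 3 neighbours → 0 H
  atom 14: N, bond orders sum to 1 (valence 3) → 2 H
  atom 15: aromatic c, 2 neighbours → 1 H
  atom 16: aromatic c, 2 neighbours → 1 H
  atom 17: aromatic c, 3 neighbours → 0 H
  atom 18: C, bond orders sum to 4 (valence 4) → 0 H
  atom 19: O, bond orders sum to 2 (valence 2) → 0 H
  atom 20: O, bond orders sum to 1 (valence 2) → 1 H
Total hydrogens: 17.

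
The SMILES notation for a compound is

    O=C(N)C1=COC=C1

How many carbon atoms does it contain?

5

Count every carbon token in the SMILES (each C, including those in ring-closure positions and inside branches).
Carbon count: 5.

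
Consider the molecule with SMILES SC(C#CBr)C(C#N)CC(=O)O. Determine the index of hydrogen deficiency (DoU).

5

Molecular formula: C7H6BrNO2S.
DoU = (2C + 2 + N − H − X) / 2, where X is the halogen count and O/S are ignored.
    = (2·7 + 2 + 1 − 6 − 1) / 2 = 10 / 2 = 5.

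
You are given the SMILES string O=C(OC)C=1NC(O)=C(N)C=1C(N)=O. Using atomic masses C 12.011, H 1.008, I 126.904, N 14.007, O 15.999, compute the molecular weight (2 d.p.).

First, the molecular formula is C7H9N3O4 (counting implicit H from valence).
  C: 7 × 12.011 = 84.077
  H: 9 × 1.008 = 9.072
  N: 3 × 14.007 = 42.021
  O: 4 × 15.999 = 63.996
Sum: 7×12.011 + 9×1.008 + 3×14.007 + 4×15.999 = 199.166 → 199.17 g/mol.

199.17 g/mol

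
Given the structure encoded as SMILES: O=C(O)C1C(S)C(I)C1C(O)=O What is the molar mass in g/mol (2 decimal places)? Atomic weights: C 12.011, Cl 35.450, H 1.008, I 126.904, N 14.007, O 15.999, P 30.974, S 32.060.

302.08 g/mol

First, the molecular formula is C6H7IO4S (counting implicit H from valence).
  C: 6 × 12.011 = 72.066
  H: 7 × 1.008 = 7.056
  I: 1 × 126.904 = 126.904
  O: 4 × 15.999 = 63.996
  S: 1 × 32.060 = 32.060
Sum: 6×12.011 + 7×1.008 + 1×126.904 + 4×15.999 + 1×32.060 = 302.082 → 302.08 g/mol.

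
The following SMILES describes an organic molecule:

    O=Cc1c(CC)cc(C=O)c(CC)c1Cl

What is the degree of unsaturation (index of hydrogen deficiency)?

6

Molecular formula: C12H13ClO2.
DoU = (2C + 2 + N − H − X) / 2, where X is the halogen count and O/S are ignored.
    = (2·12 + 2 + 0 − 13 − 1) / 2 = 12 / 2 = 6.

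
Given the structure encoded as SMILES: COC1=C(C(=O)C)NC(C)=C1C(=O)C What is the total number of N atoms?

Scan the SMILES for N atoms (remember two-letter symbols like Cl and Br are single atoms).
Nitrogen count: 1.

1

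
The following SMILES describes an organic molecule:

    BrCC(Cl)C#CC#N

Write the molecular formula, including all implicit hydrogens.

C5H3BrClN

Walk through each heavy atom and fill implicit hydrogens from standard valence (C 4, N 3, O 2, S 2, halogen 1):
  atom 1: Br (halogen, monovalent) → 0 H
  atom 2: C, bond orders sum to 2 (valence 4) → 2 H
  atom 3: C, bond orders sum to 3 (valence 4) → 1 H
  atom 4: Cl (halogen, monovalent) → 0 H
  atom 5: C, bond orders sum to 4 (valence 4) → 0 H
  atom 6: C, bond orders sum to 4 (valence 4) → 0 H
  atom 7: C, bond orders sum to 4 (valence 4) → 0 H
  atom 8: N, bond orders sum to 3 (valence 3) → 0 H
Totals → C:5, H:3, Br:1, Cl:1, N:1.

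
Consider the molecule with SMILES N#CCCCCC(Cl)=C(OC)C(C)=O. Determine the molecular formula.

C10H14ClNO2

Walk through each heavy atom and fill implicit hydrogens from standard valence (C 4, N 3, O 2, S 2, halogen 1):
  atom 1: N, bond orders sum to 3 (valence 3) → 0 H
  atom 2: C, bond orders sum to 4 (valence 4) → 0 H
  atom 3: C, bond orders sum to 2 (valence 4) → 2 H
  atom 4: C, bond orders sum to 2 (valence 4) → 2 H
  atom 5: C, bond orders sum to 2 (valence 4) → 2 H
  atom 6: C, bond orders sum to 2 (valence 4) → 2 H
  atom 7: C, bond orders sum to 4 (valence 4) → 0 H
  atom 8: Cl (halogen, monovalent) → 0 H
  atom 9: C, bond orders sum to 4 (valence 4) → 0 H
  atom 10: O, bond orders sum to 2 (valence 2) → 0 H
  atom 11: C, bond orders sum to 1 (valence 4) → 3 H
  atom 12: C, bond orders sum to 4 (valence 4) → 0 H
  atom 13: C, bond orders sum to 1 (valence 4) → 3 H
  atom 14: O, bond orders sum to 2 (valence 2) → 0 H
Totals → C:10, H:14, Cl:1, N:1, O:2.
In Hill order: C10H14ClNO2.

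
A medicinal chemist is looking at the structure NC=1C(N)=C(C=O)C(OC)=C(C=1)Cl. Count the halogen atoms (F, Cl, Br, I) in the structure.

1

Halogen atoms appear at heavy-atom position 13 (1×Cl).
Other groups present: 1 aldehyde, 1 ether, 2 primary amine.
Halogen count: 1.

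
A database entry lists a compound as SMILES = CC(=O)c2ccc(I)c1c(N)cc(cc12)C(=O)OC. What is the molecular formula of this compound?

Walk through each heavy atom and fill implicit hydrogens from standard valence (C 4, N 3, O 2, S 2, halogen 1); for lowercase aromatic atoms, an aromatic c carries 1 H when it has two neighbours and 0 H with three, and aromatic n carries 0 H:
  atom 1: C, bond orders sum to 1 (valence 4) → 3 H
  atom 2: C, bond orders sum to 4 (valence 4) → 0 H
  atom 3: O, bond orders sum to 2 (valence 2) → 0 H
  atom 4: aromatic c, 3 neighbours → 0 H
  atom 5: aromatic c, 2 neighbours → 1 H
  atom 6: aromatic c, 2 neighbours → 1 H
  atom 7: aromatic c, 3 neighbours → 0 H
  atom 8: I (halogen, monovalent) → 0 H
  atom 9: aromatic c, 3 neighbours → 0 H
  atom 10: aromatic c, 3 neighbours → 0 H
  atom 11: N, bond orders sum to 1 (valence 3) → 2 H
  atom 12: aromatic c, 2 neighbours → 1 H
  atom 13: aromatic c, 3 neighbours → 0 H
  atom 14: aromatic c, 2 neighbours → 1 H
  atom 15: aromatic c, 3 neighbours → 0 H
  atom 16: C, bond orders sum to 4 (valence 4) → 0 H
  atom 17: O, bond orders sum to 2 (valence 2) → 0 H
  atom 18: O, bond orders sum to 2 (valence 2) → 0 H
  atom 19: C, bond orders sum to 1 (valence 4) → 3 H
Totals → C:14, H:12, I:1, N:1, O:3.

C14H12INO3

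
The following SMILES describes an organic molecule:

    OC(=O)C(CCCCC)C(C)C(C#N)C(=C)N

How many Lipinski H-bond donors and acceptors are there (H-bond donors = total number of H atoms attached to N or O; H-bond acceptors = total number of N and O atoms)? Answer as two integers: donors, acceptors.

3, 4

Donors: find every N or O and count the H atoms it carries.
  atom 1 (O): bond orders sum to 1 → 1 H
  atom 3 (O): bond orders sum to 2 → 0 H
  atom 14 (N): bond orders sum to 3 → 0 H
  atom 17 (N): bond orders sum to 1 → 2 H
Lipinski HBD = 3.
Acceptors: N atoms = 2, O atoms = 2 → HBA = 4.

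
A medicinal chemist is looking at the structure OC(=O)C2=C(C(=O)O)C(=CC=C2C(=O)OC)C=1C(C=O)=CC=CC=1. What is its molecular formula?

Walk through each heavy atom and fill implicit hydrogens from standard valence (C 4, N 3, O 2, S 2, halogen 1):
  atom 1: O, bond orders sum to 1 (valence 2) → 1 H
  atom 2: C, bond orders sum to 4 (valence 4) → 0 H
  atom 3: O, bond orders sum to 2 (valence 2) → 0 H
  atom 4: C, bond orders sum to 4 (valence 4) → 0 H
  atom 5: C, bond orders sum to 4 (valence 4) → 0 H
  atom 6: C, bond orders sum to 4 (valence 4) → 0 H
  atom 7: O, bond orders sum to 2 (valence 2) → 0 H
  atom 8: O, bond orders sum to 1 (valence 2) → 1 H
  atom 9: C, bond orders sum to 4 (valence 4) → 0 H
  atom 10: C, bond orders sum to 3 (valence 4) → 1 H
  atom 11: C, bond orders sum to 3 (valence 4) → 1 H
  atom 12: C, bond orders sum to 4 (valence 4) → 0 H
  atom 13: C, bond orders sum to 4 (valence 4) → 0 H
  atom 14: O, bond orders sum to 2 (valence 2) → 0 H
  atom 15: O, bond orders sum to 2 (valence 2) → 0 H
  atom 16: C, bond orders sum to 1 (valence 4) → 3 H
  atom 17: C, bond orders sum to 4 (valence 4) → 0 H
  atom 18: C, bond orders sum to 4 (valence 4) → 0 H
  atom 19: C, bond orders sum to 3 (valence 4) → 1 H
  atom 20: O, bond orders sum to 2 (valence 2) → 0 H
  atom 21: C, bond orders sum to 3 (valence 4) → 1 H
  atom 22: C, bond orders sum to 3 (valence 4) → 1 H
  atom 23: C, bond orders sum to 3 (valence 4) → 1 H
  atom 24: C, bond orders sum to 3 (valence 4) → 1 H
Totals → C:17, H:12, O:7.
In Hill order: C17H12O7.

C17H12O7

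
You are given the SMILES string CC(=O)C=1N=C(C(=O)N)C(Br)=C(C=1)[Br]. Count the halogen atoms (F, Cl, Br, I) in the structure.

2

Halogen atoms appear at heavy-atom positions 11, 14 (2×Br).
Other groups present: 1 amide, 1 ketone.
Halogen count: 2.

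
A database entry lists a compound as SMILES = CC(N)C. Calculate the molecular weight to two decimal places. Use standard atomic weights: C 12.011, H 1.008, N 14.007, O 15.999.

59.11 g/mol

First, the molecular formula is C3H9N (counting implicit H from valence).
  C: 3 × 12.011 = 36.033
  H: 9 × 1.008 = 9.072
  N: 1 × 14.007 = 14.007
Sum: 3×12.011 + 9×1.008 + 1×14.007 = 59.112 → 59.11 g/mol.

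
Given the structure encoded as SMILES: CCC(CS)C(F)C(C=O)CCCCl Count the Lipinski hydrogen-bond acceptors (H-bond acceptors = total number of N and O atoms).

N atoms: 0; O atoms: 1.
Lipinski HBA = 0 + 1 = 1.

1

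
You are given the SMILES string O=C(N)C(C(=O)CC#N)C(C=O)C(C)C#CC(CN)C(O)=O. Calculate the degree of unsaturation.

Molecular formula: C14H17N3O5.
DoU = (2C + 2 + N − H − X) / 2, where X is the halogen count and O/S are ignored.
    = (2·14 + 2 + 3 − 17 − 0) / 2 = 16 / 2 = 8.

8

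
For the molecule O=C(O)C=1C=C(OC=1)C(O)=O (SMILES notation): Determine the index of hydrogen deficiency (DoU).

5

Molecular formula: C6H4O5.
DoU = (2C + 2 + N − H − X) / 2, where X is the halogen count and O/S are ignored.
    = (2·6 + 2 + 0 − 4 − 0) / 2 = 10 / 2 = 5.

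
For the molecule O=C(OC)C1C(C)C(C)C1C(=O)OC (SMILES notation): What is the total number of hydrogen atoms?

16

Walk through each heavy atom and fill implicit hydrogens from standard valence (C 4, N 3, O 2, S 2, halogen 1):
  atom 1: O, bond orders sum to 2 (valence 2) → 0 H
  atom 2: C, bond orders sum to 4 (valence 4) → 0 H
  atom 3: O, bond orders sum to 2 (valence 2) → 0 H
  atom 4: C, bond orders sum to 1 (valence 4) → 3 H
  atom 5: C, bond orders sum to 3 (valence 4) → 1 H
  atom 6: C, bond orders sum to 3 (valence 4) → 1 H
  atom 7: C, bond orders sum to 1 (valence 4) → 3 H
  atom 8: C, bond orders sum to 3 (valence 4) → 1 H
  atom 9: C, bond orders sum to 1 (valence 4) → 3 H
  atom 10: C, bond orders sum to 3 (valence 4) → 1 H
  atom 11: C, bond orders sum to 4 (valence 4) → 0 H
  atom 12: O, bond orders sum to 2 (valence 2) → 0 H
  atom 13: O, bond orders sum to 2 (valence 2) → 0 H
  atom 14: C, bond orders sum to 1 (valence 4) → 3 H
Total hydrogens: 16.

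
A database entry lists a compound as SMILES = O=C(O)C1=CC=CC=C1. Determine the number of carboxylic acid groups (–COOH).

The carboxylic acid motif appears at heavy-atom position 2 in the SMILES.
Carboxylic acid count: 1.

1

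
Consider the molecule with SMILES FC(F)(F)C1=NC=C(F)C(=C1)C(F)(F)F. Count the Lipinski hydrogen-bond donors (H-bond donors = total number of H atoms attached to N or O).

Donors: find every N or O and count the H atoms it carries.
  atom 6 (N): bond orders sum to 3 → 0 H
Lipinski HBD = 0.

0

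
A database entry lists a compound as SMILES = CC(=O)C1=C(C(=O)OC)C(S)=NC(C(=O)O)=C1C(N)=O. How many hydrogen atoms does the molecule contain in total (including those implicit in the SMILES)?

10

Walk through each heavy atom and fill implicit hydrogens from standard valence (C 4, N 3, O 2, S 2, halogen 1):
  atom 1: C, bond orders sum to 1 (valence 4) → 3 H
  atom 2: C, bond orders sum to 4 (valence 4) → 0 H
  atom 3: O, bond orders sum to 2 (valence 2) → 0 H
  atom 4: C, bond orders sum to 4 (valence 4) → 0 H
  atom 5: C, bond orders sum to 4 (valence 4) → 0 H
  atom 6: C, bond orders sum to 4 (valence 4) → 0 H
  atom 7: O, bond orders sum to 2 (valence 2) → 0 H
  atom 8: O, bond orders sum to 2 (valence 2) → 0 H
  atom 9: C, bond orders sum to 1 (valence 4) → 3 H
  atom 10: C, bond orders sum to 4 (valence 4) → 0 H
  atom 11: S, bond orders sum to 1 (valence 2) → 1 H
  atom 12: N, bond orders sum to 3 (valence 3) → 0 H
  atom 13: C, bond orders sum to 4 (valence 4) → 0 H
  atom 14: C, bond orders sum to 4 (valence 4) → 0 H
  atom 15: O, bond orders sum to 2 (valence 2) → 0 H
  atom 16: O, bond orders sum to 1 (valence 2) → 1 H
  atom 17: C, bond orders sum to 4 (valence 4) → 0 H
  atom 18: C, bond orders sum to 4 (valence 4) → 0 H
  atom 19: N, bond orders sum to 1 (valence 3) → 2 H
  atom 20: O, bond orders sum to 2 (valence 2) → 0 H
Total hydrogens: 10.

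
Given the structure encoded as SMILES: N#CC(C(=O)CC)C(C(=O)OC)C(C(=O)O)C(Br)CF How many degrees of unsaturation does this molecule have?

5

Degree of unsaturation = (number of rings) + (number of π bonds).
Ring closures in the SMILES: 0.
π bonds: 3 double bonds (each 1 DoU), 1 triple bond (each 2 DoU) → 5 DoU from unsaturation.
Total DoU = 0 + 5 = 5.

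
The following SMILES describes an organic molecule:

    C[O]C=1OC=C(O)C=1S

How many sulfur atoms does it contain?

1

Scan the SMILES for S atoms (remember two-letter symbols like Cl and Br are single atoms).
Sulfur count: 1.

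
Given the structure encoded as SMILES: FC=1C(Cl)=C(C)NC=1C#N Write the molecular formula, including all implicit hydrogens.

Walk through each heavy atom and fill implicit hydrogens from standard valence (C 4, N 3, O 2, S 2, halogen 1):
  atom 1: F (halogen, monovalent) → 0 H
  atom 2: C, bond orders sum to 4 (valence 4) → 0 H
  atom 3: C, bond orders sum to 4 (valence 4) → 0 H
  atom 4: Cl (halogen, monovalent) → 0 H
  atom 5: C, bond orders sum to 4 (valence 4) → 0 H
  atom 6: C, bond orders sum to 1 (valence 4) → 3 H
  atom 7: N, bond orders sum to 2 (valence 3) → 1 H
  atom 8: C, bond orders sum to 4 (valence 4) → 0 H
  atom 9: C, bond orders sum to 4 (valence 4) → 0 H
  atom 10: N, bond orders sum to 3 (valence 3) → 0 H
Totals → C:6, H:4, Cl:1, F:1, N:2.

C6H4ClFN2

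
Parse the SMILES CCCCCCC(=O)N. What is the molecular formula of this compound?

Walk through each heavy atom and fill implicit hydrogens from standard valence (C 4, N 3, O 2, S 2, halogen 1):
  atom 1: C, bond orders sum to 1 (valence 4) → 3 H
  atom 2: C, bond orders sum to 2 (valence 4) → 2 H
  atom 3: C, bond orders sum to 2 (valence 4) → 2 H
  atom 4: C, bond orders sum to 2 (valence 4) → 2 H
  atom 5: C, bond orders sum to 2 (valence 4) → 2 H
  atom 6: C, bond orders sum to 2 (valence 4) → 2 H
  atom 7: C, bond orders sum to 4 (valence 4) → 0 H
  atom 8: O, bond orders sum to 2 (valence 2) → 0 H
  atom 9: N, bond orders sum to 1 (valence 3) → 2 H
Totals → C:7, H:15, N:1, O:1.
In Hill order: C7H15NO.

C7H15NO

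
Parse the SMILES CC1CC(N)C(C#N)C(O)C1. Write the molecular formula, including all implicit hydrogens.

Walk through each heavy atom and fill implicit hydrogens from standard valence (C 4, N 3, O 2, S 2, halogen 1):
  atom 1: C, bond orders sum to 1 (valence 4) → 3 H
  atom 2: C, bond orders sum to 3 (valence 4) → 1 H
  atom 3: C, bond orders sum to 2 (valence 4) → 2 H
  atom 4: C, bond orders sum to 3 (valence 4) → 1 H
  atom 5: N, bond orders sum to 1 (valence 3) → 2 H
  atom 6: C, bond orders sum to 3 (valence 4) → 1 H
  atom 7: C, bond orders sum to 4 (valence 4) → 0 H
  atom 8: N, bond orders sum to 3 (valence 3) → 0 H
  atom 9: C, bond orders sum to 3 (valence 4) → 1 H
  atom 10: O, bond orders sum to 1 (valence 2) → 1 H
  atom 11: C, bond orders sum to 2 (valence 4) → 2 H
Totals → C:8, H:14, N:2, O:1.

C8H14N2O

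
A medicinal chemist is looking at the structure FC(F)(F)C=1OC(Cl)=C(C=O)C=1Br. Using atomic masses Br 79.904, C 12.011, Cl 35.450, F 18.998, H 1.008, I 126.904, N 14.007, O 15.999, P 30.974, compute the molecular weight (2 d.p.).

277.42 g/mol

First, the molecular formula is C6HBrClF3O2 (counting implicit H from valence).
  Br: 1 × 79.904 = 79.904
  C: 6 × 12.011 = 72.066
  Cl: 1 × 35.450 = 35.450
  F: 3 × 18.998 = 56.994
  H: 1 × 1.008 = 1.008
  O: 2 × 15.999 = 31.998
Sum: 1×79.904 + 6×12.011 + 1×35.450 + 3×18.998 + 1×1.008 + 2×15.999 = 277.420 → 277.42 g/mol.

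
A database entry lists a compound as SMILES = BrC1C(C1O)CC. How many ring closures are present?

In SMILES, each pair of matching ring-closure digits denotes one ring-closing bond; the number of such bonds equals the number of independent rings.
Ring-closure bonds here: 1.

1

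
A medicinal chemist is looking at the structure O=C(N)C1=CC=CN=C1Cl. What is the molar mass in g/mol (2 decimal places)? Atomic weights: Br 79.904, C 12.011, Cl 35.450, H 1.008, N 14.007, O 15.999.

156.57 g/mol

First, the molecular formula is C6H5ClN2O (counting implicit H from valence).
  C: 6 × 12.011 = 72.066
  Cl: 1 × 35.450 = 35.450
  H: 5 × 1.008 = 5.040
  N: 2 × 14.007 = 28.014
  O: 1 × 15.999 = 15.999
Sum: 6×12.011 + 1×35.450 + 5×1.008 + 2×14.007 + 1×15.999 = 156.569 → 156.57 g/mol.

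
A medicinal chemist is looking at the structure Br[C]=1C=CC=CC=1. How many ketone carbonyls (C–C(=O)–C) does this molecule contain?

Scan the SMILES for the ketone motif — none present.

0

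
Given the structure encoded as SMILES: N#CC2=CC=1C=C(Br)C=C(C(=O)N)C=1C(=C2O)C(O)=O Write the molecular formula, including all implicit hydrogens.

C13H7BrN2O4

Walk through each heavy atom and fill implicit hydrogens from standard valence (C 4, N 3, O 2, S 2, halogen 1):
  atom 1: N, bond orders sum to 3 (valence 3) → 0 H
  atom 2: C, bond orders sum to 4 (valence 4) → 0 H
  atom 3: C, bond orders sum to 4 (valence 4) → 0 H
  atom 4: C, bond orders sum to 3 (valence 4) → 1 H
  atom 5: C, bond orders sum to 4 (valence 4) → 0 H
  atom 6: C, bond orders sum to 3 (valence 4) → 1 H
  atom 7: C, bond orders sum to 4 (valence 4) → 0 H
  atom 8: Br (halogen, monovalent) → 0 H
  atom 9: C, bond orders sum to 3 (valence 4) → 1 H
  atom 10: C, bond orders sum to 4 (valence 4) → 0 H
  atom 11: C, bond orders sum to 4 (valence 4) → 0 H
  atom 12: O, bond orders sum to 2 (valence 2) → 0 H
  atom 13: N, bond orders sum to 1 (valence 3) → 2 H
  atom 14: C, bond orders sum to 4 (valence 4) → 0 H
  atom 15: C, bond orders sum to 4 (valence 4) → 0 H
  atom 16: C, bond orders sum to 4 (valence 4) → 0 H
  atom 17: O, bond orders sum to 1 (valence 2) → 1 H
  atom 18: C, bond orders sum to 4 (valence 4) → 0 H
  atom 19: O, bond orders sum to 1 (valence 2) → 1 H
  atom 20: O, bond orders sum to 2 (valence 2) → 0 H
Totals → C:13, H:7, Br:1, N:2, O:4.
In Hill order: C13H7BrN2O4.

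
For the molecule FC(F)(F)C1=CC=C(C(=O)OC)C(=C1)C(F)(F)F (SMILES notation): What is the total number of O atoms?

2

Scan the SMILES for O atoms (remember two-letter symbols like Cl and Br are single atoms).
Oxygen count: 2.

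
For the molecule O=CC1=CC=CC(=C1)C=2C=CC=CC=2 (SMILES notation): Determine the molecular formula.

Walk through each heavy atom and fill implicit hydrogens from standard valence (C 4, N 3, O 2, S 2, halogen 1):
  atom 1: O, bond orders sum to 2 (valence 2) → 0 H
  atom 2: C, bond orders sum to 3 (valence 4) → 1 H
  atom 3: C, bond orders sum to 4 (valence 4) → 0 H
  atom 4: C, bond orders sum to 3 (valence 4) → 1 H
  atom 5: C, bond orders sum to 3 (valence 4) → 1 H
  atom 6: C, bond orders sum to 3 (valence 4) → 1 H
  atom 7: C, bond orders sum to 4 (valence 4) → 0 H
  atom 8: C, bond orders sum to 3 (valence 4) → 1 H
  atom 9: C, bond orders sum to 4 (valence 4) → 0 H
  atom 10: C, bond orders sum to 3 (valence 4) → 1 H
  atom 11: C, bond orders sum to 3 (valence 4) → 1 H
  atom 12: C, bond orders sum to 3 (valence 4) → 1 H
  atom 13: C, bond orders sum to 3 (valence 4) → 1 H
  atom 14: C, bond orders sum to 3 (valence 4) → 1 H
Totals → C:13, H:10, O:1.
In Hill order: C13H10O.

C13H10O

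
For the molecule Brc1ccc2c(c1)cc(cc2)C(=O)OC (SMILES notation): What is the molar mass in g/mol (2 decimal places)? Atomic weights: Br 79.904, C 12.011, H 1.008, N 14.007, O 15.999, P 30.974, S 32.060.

First, the molecular formula is C12H9BrO2 (counting implicit H from valence).
  Br: 1 × 79.904 = 79.904
  C: 12 × 12.011 = 144.132
  H: 9 × 1.008 = 9.072
  O: 2 × 15.999 = 31.998
Sum: 1×79.904 + 12×12.011 + 9×1.008 + 2×15.999 = 265.106 → 265.11 g/mol.

265.11 g/mol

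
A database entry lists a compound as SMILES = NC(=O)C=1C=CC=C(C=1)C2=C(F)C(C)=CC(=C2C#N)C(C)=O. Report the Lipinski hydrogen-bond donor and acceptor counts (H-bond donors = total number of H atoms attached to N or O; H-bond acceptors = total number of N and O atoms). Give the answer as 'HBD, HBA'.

2, 4

Donors: find every N or O and count the H atoms it carries.
  atom 1 (N): bond orders sum to 1 → 2 H
  atom 3 (O): bond orders sum to 2 → 0 H
  atom 19 (N): bond orders sum to 3 → 0 H
  atom 22 (O): bond orders sum to 2 → 0 H
Lipinski HBD = 2.
Acceptors: N atoms = 2, O atoms = 2 → HBA = 4.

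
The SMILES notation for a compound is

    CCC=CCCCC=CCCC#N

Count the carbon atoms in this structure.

12

Count every carbon token in the SMILES (each C, including those in ring-closure positions and inside branches).
Carbon count: 12.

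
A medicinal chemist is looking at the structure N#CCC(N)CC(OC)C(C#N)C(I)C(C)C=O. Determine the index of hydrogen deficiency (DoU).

Degree of unsaturation = (number of rings) + (number of π bonds).
Ring closures in the SMILES: 0.
π bonds: 1 double bond (each 1 DoU), 2 triple bonds (each 2 DoU) → 5 DoU from unsaturation.
Total DoU = 0 + 5 = 5.

5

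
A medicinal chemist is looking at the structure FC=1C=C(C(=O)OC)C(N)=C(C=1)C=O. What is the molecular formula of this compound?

C9H8FNO3

Walk through each heavy atom and fill implicit hydrogens from standard valence (C 4, N 3, O 2, S 2, halogen 1):
  atom 1: F (halogen, monovalent) → 0 H
  atom 2: C, bond orders sum to 4 (valence 4) → 0 H
  atom 3: C, bond orders sum to 3 (valence 4) → 1 H
  atom 4: C, bond orders sum to 4 (valence 4) → 0 H
  atom 5: C, bond orders sum to 4 (valence 4) → 0 H
  atom 6: O, bond orders sum to 2 (valence 2) → 0 H
  atom 7: O, bond orders sum to 2 (valence 2) → 0 H
  atom 8: C, bond orders sum to 1 (valence 4) → 3 H
  atom 9: C, bond orders sum to 4 (valence 4) → 0 H
  atom 10: N, bond orders sum to 1 (valence 3) → 2 H
  atom 11: C, bond orders sum to 4 (valence 4) → 0 H
  atom 12: C, bond orders sum to 3 (valence 4) → 1 H
  atom 13: C, bond orders sum to 3 (valence 4) → 1 H
  atom 14: O, bond orders sum to 2 (valence 2) → 0 H
Totals → C:9, H:8, F:1, N:1, O:3.
In Hill order: C9H8FNO3.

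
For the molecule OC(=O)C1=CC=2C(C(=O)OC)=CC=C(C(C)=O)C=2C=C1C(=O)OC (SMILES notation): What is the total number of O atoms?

Scan the SMILES for O atoms (remember two-letter symbols like Cl and Br are single atoms).
Oxygen count: 7.

7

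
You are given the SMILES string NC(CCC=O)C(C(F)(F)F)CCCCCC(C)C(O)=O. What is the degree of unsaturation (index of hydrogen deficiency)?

Degree of unsaturation = (number of rings) + (number of π bonds).
Ring closures in the SMILES: 0.
π bonds: 2 double bonds (each 1 DoU) → 2 DoU from unsaturation.
Total DoU = 0 + 2 = 2.

2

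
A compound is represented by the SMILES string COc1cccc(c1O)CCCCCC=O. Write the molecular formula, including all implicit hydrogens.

C13H18O3

Walk through each heavy atom and fill implicit hydrogens from standard valence (C 4, N 3, O 2, S 2, halogen 1); for lowercase aromatic atoms, an aromatic c carries 1 H when it has two neighbours and 0 H with three, and aromatic n carries 0 H:
  atom 1: C, bond orders sum to 1 (valence 4) → 3 H
  atom 2: O, bond orders sum to 2 (valence 2) → 0 H
  atom 3: aromatic c, 3 neighbours → 0 H
  atom 4: aromatic c, 2 neighbours → 1 H
  atom 5: aromatic c, 2 neighbours → 1 H
  atom 6: aromatic c, 2 neighbours → 1 H
  atom 7: aromatic c, 3 neighbours → 0 H
  atom 8: aromatic c, 3 neighbours → 0 H
  atom 9: O, bond orders sum to 1 (valence 2) → 1 H
  atom 10: C, bond orders sum to 2 (valence 4) → 2 H
  atom 11: C, bond orders sum to 2 (valence 4) → 2 H
  atom 12: C, bond orders sum to 2 (valence 4) → 2 H
  atom 13: C, bond orders sum to 2 (valence 4) → 2 H
  atom 14: C, bond orders sum to 2 (valence 4) → 2 H
  atom 15: C, bond orders sum to 3 (valence 4) → 1 H
  atom 16: O, bond orders sum to 2 (valence 2) → 0 H
Totals → C:13, H:18, O:3.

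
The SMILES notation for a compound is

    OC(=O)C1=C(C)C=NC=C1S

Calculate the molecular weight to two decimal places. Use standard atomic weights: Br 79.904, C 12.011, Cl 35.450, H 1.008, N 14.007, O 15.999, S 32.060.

169.20 g/mol

First, the molecular formula is C7H7NO2S (counting implicit H from valence).
  C: 7 × 12.011 = 84.077
  H: 7 × 1.008 = 7.056
  N: 1 × 14.007 = 14.007
  O: 2 × 15.999 = 31.998
  S: 1 × 32.060 = 32.060
Sum: 7×12.011 + 7×1.008 + 1×14.007 + 2×15.999 + 1×32.060 = 169.198 → 169.20 g/mol.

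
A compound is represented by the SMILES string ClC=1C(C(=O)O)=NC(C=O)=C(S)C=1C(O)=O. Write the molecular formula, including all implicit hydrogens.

C8H4ClNO5S

Walk through each heavy atom and fill implicit hydrogens from standard valence (C 4, N 3, O 2, S 2, halogen 1):
  atom 1: Cl (halogen, monovalent) → 0 H
  atom 2: C, bond orders sum to 4 (valence 4) → 0 H
  atom 3: C, bond orders sum to 4 (valence 4) → 0 H
  atom 4: C, bond orders sum to 4 (valence 4) → 0 H
  atom 5: O, bond orders sum to 2 (valence 2) → 0 H
  atom 6: O, bond orders sum to 1 (valence 2) → 1 H
  atom 7: N, bond orders sum to 3 (valence 3) → 0 H
  atom 8: C, bond orders sum to 4 (valence 4) → 0 H
  atom 9: C, bond orders sum to 3 (valence 4) → 1 H
  atom 10: O, bond orders sum to 2 (valence 2) → 0 H
  atom 11: C, bond orders sum to 4 (valence 4) → 0 H
  atom 12: S, bond orders sum to 1 (valence 2) → 1 H
  atom 13: C, bond orders sum to 4 (valence 4) → 0 H
  atom 14: C, bond orders sum to 4 (valence 4) → 0 H
  atom 15: O, bond orders sum to 1 (valence 2) → 1 H
  atom 16: O, bond orders sum to 2 (valence 2) → 0 H
Totals → C:8, H:4, Cl:1, N:1, O:5, S:1.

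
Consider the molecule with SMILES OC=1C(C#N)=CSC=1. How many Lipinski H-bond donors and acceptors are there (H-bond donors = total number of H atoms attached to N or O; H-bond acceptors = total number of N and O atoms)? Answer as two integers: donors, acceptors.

1, 2

Donors: find every N or O and count the H atoms it carries.
  atom 1 (O): bond orders sum to 1 → 1 H
  atom 5 (N): bond orders sum to 3 → 0 H
Lipinski HBD = 1.
Acceptors: N atoms = 1, O atoms = 1 → HBA = 2.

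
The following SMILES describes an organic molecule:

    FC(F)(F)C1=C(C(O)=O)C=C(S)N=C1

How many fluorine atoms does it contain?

3

Scan the SMILES for F atoms (remember two-letter symbols like Cl and Br are single atoms).
Fluorine count: 3.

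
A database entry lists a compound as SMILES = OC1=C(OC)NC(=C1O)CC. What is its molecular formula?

Walk through each heavy atom and fill implicit hydrogens from standard valence (C 4, N 3, O 2, S 2, halogen 1):
  atom 1: O, bond orders sum to 1 (valence 2) → 1 H
  atom 2: C, bond orders sum to 4 (valence 4) → 0 H
  atom 3: C, bond orders sum to 4 (valence 4) → 0 H
  atom 4: O, bond orders sum to 2 (valence 2) → 0 H
  atom 5: C, bond orders sum to 1 (valence 4) → 3 H
  atom 6: N, bond orders sum to 2 (valence 3) → 1 H
  atom 7: C, bond orders sum to 4 (valence 4) → 0 H
  atom 8: C, bond orders sum to 4 (valence 4) → 0 H
  atom 9: O, bond orders sum to 1 (valence 2) → 1 H
  atom 10: C, bond orders sum to 2 (valence 4) → 2 H
  atom 11: C, bond orders sum to 1 (valence 4) → 3 H
Totals → C:7, H:11, N:1, O:3.

C7H11NO3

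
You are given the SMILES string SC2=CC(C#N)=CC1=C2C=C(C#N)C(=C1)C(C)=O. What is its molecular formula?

Walk through each heavy atom and fill implicit hydrogens from standard valence (C 4, N 3, O 2, S 2, halogen 1):
  atom 1: S, bond orders sum to 1 (valence 2) → 1 H
  atom 2: C, bond orders sum to 4 (valence 4) → 0 H
  atom 3: C, bond orders sum to 3 (valence 4) → 1 H
  atom 4: C, bond orders sum to 4 (valence 4) → 0 H
  atom 5: C, bond orders sum to 4 (valence 4) → 0 H
  atom 6: N, bond orders sum to 3 (valence 3) → 0 H
  atom 7: C, bond orders sum to 3 (valence 4) → 1 H
  atom 8: C, bond orders sum to 4 (valence 4) → 0 H
  atom 9: C, bond orders sum to 4 (valence 4) → 0 H
  atom 10: C, bond orders sum to 3 (valence 4) → 1 H
  atom 11: C, bond orders sum to 4 (valence 4) → 0 H
  atom 12: C, bond orders sum to 4 (valence 4) → 0 H
  atom 13: N, bond orders sum to 3 (valence 3) → 0 H
  atom 14: C, bond orders sum to 4 (valence 4) → 0 H
  atom 15: C, bond orders sum to 3 (valence 4) → 1 H
  atom 16: C, bond orders sum to 4 (valence 4) → 0 H
  atom 17: C, bond orders sum to 1 (valence 4) → 3 H
  atom 18: O, bond orders sum to 2 (valence 2) → 0 H
Totals → C:14, H:8, N:2, O:1, S:1.

C14H8N2OS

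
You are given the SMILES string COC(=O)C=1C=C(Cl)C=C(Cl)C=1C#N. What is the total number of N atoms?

1

Scan the SMILES for N atoms (remember two-letter symbols like Cl and Br are single atoms).
Nitrogen count: 1.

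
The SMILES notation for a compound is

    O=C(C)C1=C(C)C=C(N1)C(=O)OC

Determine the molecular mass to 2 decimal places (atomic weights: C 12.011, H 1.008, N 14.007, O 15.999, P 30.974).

181.19 g/mol

First, the molecular formula is C9H11NO3 (counting implicit H from valence).
  C: 9 × 12.011 = 108.099
  H: 11 × 1.008 = 11.088
  N: 1 × 14.007 = 14.007
  O: 3 × 15.999 = 47.997
Sum: 9×12.011 + 11×1.008 + 1×14.007 + 3×15.999 = 181.191 → 181.19 g/mol.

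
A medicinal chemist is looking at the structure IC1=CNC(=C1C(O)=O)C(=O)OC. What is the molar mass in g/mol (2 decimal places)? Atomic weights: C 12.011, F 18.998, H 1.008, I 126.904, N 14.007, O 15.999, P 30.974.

First, the molecular formula is C7H6INO4 (counting implicit H from valence).
  C: 7 × 12.011 = 84.077
  H: 6 × 1.008 = 6.048
  I: 1 × 126.904 = 126.904
  N: 1 × 14.007 = 14.007
  O: 4 × 15.999 = 63.996
Sum: 7×12.011 + 6×1.008 + 1×126.904 + 1×14.007 + 4×15.999 = 295.032 → 295.03 g/mol.

295.03 g/mol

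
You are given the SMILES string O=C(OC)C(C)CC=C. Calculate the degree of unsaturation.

2

Degree of unsaturation = (number of rings) + (number of π bonds).
Ring closures in the SMILES: 0.
π bonds: 2 double bonds (each 1 DoU) → 2 DoU from unsaturation.
Total DoU = 0 + 2 = 2.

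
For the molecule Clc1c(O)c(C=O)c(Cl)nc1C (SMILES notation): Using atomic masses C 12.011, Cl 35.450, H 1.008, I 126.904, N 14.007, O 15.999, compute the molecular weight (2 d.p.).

First, the molecular formula is C7H5Cl2NO2 (counting implicit H from valence).
  C: 7 × 12.011 = 84.077
  Cl: 2 × 35.450 = 70.900
  H: 5 × 1.008 = 5.040
  N: 1 × 14.007 = 14.007
  O: 2 × 15.999 = 31.998
Sum: 7×12.011 + 2×35.450 + 5×1.008 + 1×14.007 + 2×15.999 = 206.022 → 206.02 g/mol.

206.02 g/mol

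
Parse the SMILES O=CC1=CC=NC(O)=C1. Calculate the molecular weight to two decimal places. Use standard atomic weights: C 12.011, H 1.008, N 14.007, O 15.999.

First, the molecular formula is C6H5NO2 (counting implicit H from valence).
  C: 6 × 12.011 = 72.066
  H: 5 × 1.008 = 5.040
  N: 1 × 14.007 = 14.007
  O: 2 × 15.999 = 31.998
Sum: 6×12.011 + 5×1.008 + 1×14.007 + 2×15.999 = 123.111 → 123.11 g/mol.

123.11 g/mol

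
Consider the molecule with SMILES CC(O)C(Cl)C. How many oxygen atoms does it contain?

Scan the SMILES for O atoms (remember two-letter symbols like Cl and Br are single atoms).
Oxygen count: 1.

1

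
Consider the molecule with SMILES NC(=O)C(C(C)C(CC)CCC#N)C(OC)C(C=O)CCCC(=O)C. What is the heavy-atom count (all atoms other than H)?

25

Every atom symbol written in the SMILES (organic subset) is one heavy atom; implicit H are not written.
Heavy atoms by element → C:19, N:2, O:4.
Total: 25.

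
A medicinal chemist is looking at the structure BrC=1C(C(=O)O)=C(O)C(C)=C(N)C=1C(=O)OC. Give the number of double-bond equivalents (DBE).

6

Molecular formula: C10H10BrNO5.
DoU = (2C + 2 + N − H − X) / 2, where X is the halogen count and O/S are ignored.
    = (2·10 + 2 + 1 − 10 − 1) / 2 = 12 / 2 = 6.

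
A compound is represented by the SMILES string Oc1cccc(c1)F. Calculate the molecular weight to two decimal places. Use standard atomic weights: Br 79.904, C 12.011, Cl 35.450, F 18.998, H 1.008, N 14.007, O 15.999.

112.10 g/mol

First, the molecular formula is C6H5FO (counting implicit H from valence).
  C: 6 × 12.011 = 72.066
  F: 1 × 18.998 = 18.998
  H: 5 × 1.008 = 5.040
  O: 1 × 15.999 = 15.999
Sum: 6×12.011 + 1×18.998 + 5×1.008 + 1×15.999 = 112.103 → 112.10 g/mol.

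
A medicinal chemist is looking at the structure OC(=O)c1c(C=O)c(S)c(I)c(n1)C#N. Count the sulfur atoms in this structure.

Scan the SMILES for S atoms (remember two-letter symbols like Cl and Br are single atoms).
Sulfur count: 1.

1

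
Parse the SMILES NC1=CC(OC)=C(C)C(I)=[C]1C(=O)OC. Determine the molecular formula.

Walk through each heavy atom and fill implicit hydrogens from standard valence (C 4, N 3, O 2, S 2, halogen 1):
  atom 1: N, bond orders sum to 1 (valence 3) → 2 H
  atom 2: C, bond orders sum to 4 (valence 4) → 0 H
  atom 3: C, bond orders sum to 3 (valence 4) → 1 H
  atom 4: C, bond orders sum to 4 (valence 4) → 0 H
  atom 5: O, bond orders sum to 2 (valence 2) → 0 H
  atom 6: C, bond orders sum to 1 (valence 4) → 3 H
  atom 7: C, bond orders sum to 4 (valence 4) → 0 H
  atom 8: C, bond orders sum to 1 (valence 4) → 3 H
  atom 9: C, bond orders sum to 4 (valence 4) → 0 H
  atom 10: I (halogen, monovalent) → 0 H
  atom 11: C with explicit H count 0
  atom 12: C, bond orders sum to 4 (valence 4) → 0 H
  atom 13: O, bond orders sum to 2 (valence 2) → 0 H
  atom 14: O, bond orders sum to 2 (valence 2) → 0 H
  atom 15: C, bond orders sum to 1 (valence 4) → 3 H
Totals → C:10, H:12, I:1, N:1, O:3.

C10H12INO3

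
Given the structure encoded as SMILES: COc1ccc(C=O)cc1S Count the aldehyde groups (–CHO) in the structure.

The aldehyde motif appears at heavy-atom position 7 in the SMILES.
Other groups present: 1 ether, 1 thiol.
Aldehyde count: 1.

1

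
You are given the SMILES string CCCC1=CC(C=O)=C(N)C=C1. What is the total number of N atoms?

1

Scan the SMILES for N atoms (remember two-letter symbols like Cl and Br are single atoms).
Nitrogen count: 1.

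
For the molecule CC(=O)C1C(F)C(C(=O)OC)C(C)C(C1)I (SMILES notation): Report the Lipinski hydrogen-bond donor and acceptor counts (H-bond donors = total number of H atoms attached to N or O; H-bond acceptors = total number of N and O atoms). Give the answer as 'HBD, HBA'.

Donors: find every N or O and count the H atoms it carries.
  atom 3 (O): bond orders sum to 2 → 0 H
  atom 9 (O): bond orders sum to 2 → 0 H
  atom 10 (O): bond orders sum to 2 → 0 H
Lipinski HBD = 0.
Acceptors: N atoms = 0, O atoms = 3 → HBA = 3.

0, 3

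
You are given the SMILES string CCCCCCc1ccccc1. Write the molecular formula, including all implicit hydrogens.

C12H18

Walk through each heavy atom and fill implicit hydrogens from standard valence (C 4, N 3, O 2, S 2, halogen 1); for lowercase aromatic atoms, an aromatic c carries 1 H when it has two neighbours and 0 H with three, and aromatic n carries 0 H:
  atom 1: C, bond orders sum to 1 (valence 4) → 3 H
  atom 2: C, bond orders sum to 2 (valence 4) → 2 H
  atom 3: C, bond orders sum to 2 (valence 4) → 2 H
  atom 4: C, bond orders sum to 2 (valence 4) → 2 H
  atom 5: C, bond orders sum to 2 (valence 4) → 2 H
  atom 6: C, bond orders sum to 2 (valence 4) → 2 H
  atom 7: aromatic c, 3 neighbours → 0 H
  atom 8: aromatic c, 2 neighbours → 1 H
  atom 9: aromatic c, 2 neighbours → 1 H
  atom 10: aromatic c, 2 neighbours → 1 H
  atom 11: aromatic c, 2 neighbours → 1 H
  atom 12: aromatic c, 2 neighbours → 1 H
Totals → C:12, H:18.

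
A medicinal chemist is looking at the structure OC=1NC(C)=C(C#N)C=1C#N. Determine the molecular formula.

C7H5N3O

Walk through each heavy atom and fill implicit hydrogens from standard valence (C 4, N 3, O 2, S 2, halogen 1):
  atom 1: O, bond orders sum to 1 (valence 2) → 1 H
  atom 2: C, bond orders sum to 4 (valence 4) → 0 H
  atom 3: N, bond orders sum to 2 (valence 3) → 1 H
  atom 4: C, bond orders sum to 4 (valence 4) → 0 H
  atom 5: C, bond orders sum to 1 (valence 4) → 3 H
  atom 6: C, bond orders sum to 4 (valence 4) → 0 H
  atom 7: C, bond orders sum to 4 (valence 4) → 0 H
  atom 8: N, bond orders sum to 3 (valence 3) → 0 H
  atom 9: C, bond orders sum to 4 (valence 4) → 0 H
  atom 10: C, bond orders sum to 4 (valence 4) → 0 H
  atom 11: N, bond orders sum to 3 (valence 3) → 0 H
Totals → C:7, H:5, N:3, O:1.
In Hill order: C7H5N3O.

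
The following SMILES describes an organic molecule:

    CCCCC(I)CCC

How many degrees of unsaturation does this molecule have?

Degree of unsaturation = (number of rings) + (number of π bonds).
Ring closures in the SMILES: 0.
π bonds: none → 0 DoU from unsaturation.
Total DoU = 0 + 0 = 0.

0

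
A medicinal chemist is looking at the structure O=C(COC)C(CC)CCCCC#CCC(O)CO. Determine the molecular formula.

C15H26O4

Walk through each heavy atom and fill implicit hydrogens from standard valence (C 4, N 3, O 2, S 2, halogen 1):
  atom 1: O, bond orders sum to 2 (valence 2) → 0 H
  atom 2: C, bond orders sum to 4 (valence 4) → 0 H
  atom 3: C, bond orders sum to 2 (valence 4) → 2 H
  atom 4: O, bond orders sum to 2 (valence 2) → 0 H
  atom 5: C, bond orders sum to 1 (valence 4) → 3 H
  atom 6: C, bond orders sum to 3 (valence 4) → 1 H
  atom 7: C, bond orders sum to 2 (valence 4) → 2 H
  atom 8: C, bond orders sum to 1 (valence 4) → 3 H
  atom 9: C, bond orders sum to 2 (valence 4) → 2 H
  atom 10: C, bond orders sum to 2 (valence 4) → 2 H
  atom 11: C, bond orders sum to 2 (valence 4) → 2 H
  atom 12: C, bond orders sum to 2 (valence 4) → 2 H
  atom 13: C, bond orders sum to 4 (valence 4) → 0 H
  atom 14: C, bond orders sum to 4 (valence 4) → 0 H
  atom 15: C, bond orders sum to 2 (valence 4) → 2 H
  atom 16: C, bond orders sum to 3 (valence 4) → 1 H
  atom 17: O, bond orders sum to 1 (valence 2) → 1 H
  atom 18: C, bond orders sum to 2 (valence 4) → 2 H
  atom 19: O, bond orders sum to 1 (valence 2) → 1 H
Totals → C:15, H:26, O:4.
In Hill order: C15H26O4.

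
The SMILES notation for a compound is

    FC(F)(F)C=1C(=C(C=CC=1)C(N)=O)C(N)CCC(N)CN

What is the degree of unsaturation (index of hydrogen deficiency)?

Molecular formula: C13H19F3N4O.
DoU = (2C + 2 + N − H − X) / 2, where X is the halogen count and O/S are ignored.
    = (2·13 + 2 + 4 − 19 − 3) / 2 = 10 / 2 = 5.

5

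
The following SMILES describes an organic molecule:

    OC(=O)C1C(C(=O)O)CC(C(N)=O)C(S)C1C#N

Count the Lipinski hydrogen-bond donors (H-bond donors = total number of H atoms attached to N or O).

Donors: find every N or O and count the H atoms it carries.
  atom 1 (O): bond orders sum to 1 → 1 H
  atom 3 (O): bond orders sum to 2 → 0 H
  atom 7 (O): bond orders sum to 2 → 0 H
  atom 8 (O): bond orders sum to 1 → 1 H
  atom 12 (N): bond orders sum to 1 → 2 H
  atom 13 (O): bond orders sum to 2 → 0 H
  atom 18 (N): bond orders sum to 3 → 0 H
Lipinski HBD = 4.

4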